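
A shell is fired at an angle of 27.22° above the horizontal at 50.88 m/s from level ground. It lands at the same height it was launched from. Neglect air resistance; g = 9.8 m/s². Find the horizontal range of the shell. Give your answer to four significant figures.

For level ground, R = v₀² sin(2θ) / g.
sin(2 × 27.22°) = sin 54.440° = 0.8135.
R = (50.88)² × 0.8135 / 9.8 = 214.9 m.

214.9 m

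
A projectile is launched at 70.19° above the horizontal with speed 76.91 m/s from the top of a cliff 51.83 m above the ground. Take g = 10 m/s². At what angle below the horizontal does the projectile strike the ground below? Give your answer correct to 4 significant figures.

71.78°

v_x = 76.91 cos 70.19° = 26.065 m/s.
At impact |v_y| = √(v_y0² + 2 g h) = √(72.359² + 2×10×51.83) = 79.199 m/s.
Angle below horizontal = arctan(|v_y| / v_x) = arctan(79.199 / 26.065) = 71.78°.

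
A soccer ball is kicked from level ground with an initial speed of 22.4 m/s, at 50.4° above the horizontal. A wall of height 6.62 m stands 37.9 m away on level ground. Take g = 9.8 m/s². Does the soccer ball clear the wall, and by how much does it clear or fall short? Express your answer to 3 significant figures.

Yes — it clears the wall by 4.67 m.

v_x = 22.4 cos 50.4° = 14.28 m/s; v_y0 = 22.4 sin 50.4° = 17.26 m/s.
Time to reach the wall: t = 37.9 / 14.28 = 2.654 s.
Height at that point: y = 17.26×2.654 − 4.900×2.654² = 11.29 m.
That is 11.29 − 6.62 = 4.67 m above the top of the wall, so the soccer ball clears it.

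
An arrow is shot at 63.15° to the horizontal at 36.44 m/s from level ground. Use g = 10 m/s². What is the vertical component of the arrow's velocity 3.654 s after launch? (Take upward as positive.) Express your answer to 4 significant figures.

Initial vertical component: v_y0 = 36.44 sin 63.15° = 32.511 m/s.
v_y(t) = v_y0 − g t = 32.511 − 10 × 3.654 = -4.029 m/s.

-4.029 m/s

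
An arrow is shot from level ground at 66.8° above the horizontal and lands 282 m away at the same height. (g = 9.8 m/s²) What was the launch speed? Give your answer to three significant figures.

On level ground, R = v₀² sin(2θ) / g, so v₀ = √(R g / sin 2θ).
sin(2 × 66.8°) = 0.7242.
v₀ = √(282 × 9.8 / 0.7242) = √3816 = 61.8 m/s.

61.8 m/s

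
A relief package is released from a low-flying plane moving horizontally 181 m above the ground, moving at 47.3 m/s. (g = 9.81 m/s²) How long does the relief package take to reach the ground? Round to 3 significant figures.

The horizontal speed doesn't affect the fall. With v_y0 = 0, h = ½ g t².
t = √(2 × 181 / 9.81) = √36.90 = 6.07 s.

6.07 s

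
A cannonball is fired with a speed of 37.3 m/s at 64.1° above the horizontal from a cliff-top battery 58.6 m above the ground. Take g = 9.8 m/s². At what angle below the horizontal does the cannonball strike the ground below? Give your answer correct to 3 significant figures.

71.1°

v_x = 37.3 cos 64.1° = 16.29 m/s.
At impact |v_y| = √(v_y0² + 2 g h) = √(33.55² + 2×9.8×58.6) = 47.69 m/s.
Angle below horizontal = arctan(|v_y| / v_x) = arctan(47.69 / 16.29) = 71.1°.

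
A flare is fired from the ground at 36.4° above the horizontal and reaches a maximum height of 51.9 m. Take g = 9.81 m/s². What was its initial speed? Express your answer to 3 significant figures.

At maximum height v_y = 0, so (v₀ sin θ)² = 2 g H.
v₀ sin 36.4° = √(2 × 9.81 × 51.9) = 31.91 m/s.
v₀ = 31.91 / sin 36.4° = 31.91 / 0.5934 = 53.8 m/s.

53.8 m/s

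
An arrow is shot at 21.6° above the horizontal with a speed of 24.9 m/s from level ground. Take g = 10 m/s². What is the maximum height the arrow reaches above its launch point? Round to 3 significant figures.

Vertical component of launch velocity: v_y = 24.9 sin 21.6° = 9.166 m/s.
At the highest point the vertical velocity is zero, so v_y² = 2 g h_max.
h_max = (9.166)² / (2 × 10) = 84.02 / 20.00 = 4.20 m.

4.20 m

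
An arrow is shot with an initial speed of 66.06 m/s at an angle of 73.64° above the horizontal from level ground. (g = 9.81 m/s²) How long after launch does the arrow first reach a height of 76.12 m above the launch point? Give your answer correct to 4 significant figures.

1.340 s

v_y0 = 66.06 sin 73.64° = 63.385 m/s.
Set y = v_y0 t − ½ g t² = 76.12: 4.905 t² − 63.385 t + 76.12 = 0.
t = [63.385 ± √(4017.7 − 1493.5)] / 9.81 = (63.385 ± 50.241) / 9.81, giving t = 1.340 s or t = 11.58 s.
The arrow is on the way up at the first time, so t = 1.340 s.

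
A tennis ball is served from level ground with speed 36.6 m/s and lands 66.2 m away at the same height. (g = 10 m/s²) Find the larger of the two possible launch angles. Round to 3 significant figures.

Level-ground range: R = v₀² sin(2θ)/g ⇒ sin 2θ = R g / v₀² = 66.2×10/36.6² = 0.4942.
2θ = arcsin(0.4942) = 29.62° or 180° − 29.62° = 150.38°.
So θ = 14.8° or θ = 75.2°.

75.2°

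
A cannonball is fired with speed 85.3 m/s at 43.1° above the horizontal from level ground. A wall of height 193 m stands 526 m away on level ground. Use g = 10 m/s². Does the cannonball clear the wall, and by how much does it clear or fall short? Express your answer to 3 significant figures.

v_x = 85.3 cos 43.1° = 62.28 m/s; v_y0 = 85.3 sin 43.1° = 58.28 m/s.
Time to reach the wall: t = 526 / 62.28 = 8.446 s.
Height at that point: y = 58.28×8.446 − 5.000×8.446² = 135.6 m.
That is 193 − 135.6 = 57.4 m below the top of the wall, so the cannonball does not clear it.

No — it falls 57.4 m short of clearing the wall.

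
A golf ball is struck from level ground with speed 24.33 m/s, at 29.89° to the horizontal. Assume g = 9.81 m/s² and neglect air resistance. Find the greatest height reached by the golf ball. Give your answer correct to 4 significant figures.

Vertical component of launch velocity: v_y = 24.33 sin 29.89° = 12.125 m/s.
At the highest point the vertical velocity is zero, so v_y² = 2 g h_max.
h_max = (12.125)² / (2 × 9.81) = 147.02 / 19.62 = 7.493 m.

7.493 m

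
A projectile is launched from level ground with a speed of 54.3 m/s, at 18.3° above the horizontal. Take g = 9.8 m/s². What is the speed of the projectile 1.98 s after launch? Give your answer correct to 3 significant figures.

51.6 m/s

v_x = 54.3 cos 18.3° = 51.55 m/s (constant).
v_y(t) = 54.3 sin 18.3° − g t = 17.05 − 9.8 × 1.98 = -2.354 m/s.
Speed = √(v_x² + v_y²) = √(2657 + 5.541) = 51.6 m/s.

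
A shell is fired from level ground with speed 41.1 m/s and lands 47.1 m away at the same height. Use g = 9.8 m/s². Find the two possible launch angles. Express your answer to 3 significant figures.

Level-ground range: R = v₀² sin(2θ)/g ⇒ sin 2θ = R g / v₀² = 47.1×9.8/41.1² = 0.2733.
2θ = arcsin(0.2733) = 15.86° or 180° − 15.86° = 164.14°.
So θ = 7.93° or θ = 82.1°.

7.93° and 82.1°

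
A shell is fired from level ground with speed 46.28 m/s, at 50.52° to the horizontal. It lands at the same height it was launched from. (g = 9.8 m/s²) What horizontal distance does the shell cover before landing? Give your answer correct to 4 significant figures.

For level ground, R = v₀² sin(2θ) / g.
sin(2 × 50.52°) = sin 101.04° = 0.9815.
R = (46.28)² × 0.9815 / 9.8 = 214.5 m.

214.5 m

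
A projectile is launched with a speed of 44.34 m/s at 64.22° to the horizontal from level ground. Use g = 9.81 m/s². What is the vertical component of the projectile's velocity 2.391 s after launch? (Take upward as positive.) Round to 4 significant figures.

Initial vertical component: v_y0 = 44.34 sin 64.22° = 39.927 m/s.
v_y(t) = v_y0 − g t = 39.927 − 9.81 × 2.391 = 16.47 m/s.

16.47 m/s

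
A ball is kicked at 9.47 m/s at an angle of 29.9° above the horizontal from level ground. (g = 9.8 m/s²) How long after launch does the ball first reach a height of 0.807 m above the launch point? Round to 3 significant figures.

v_y0 = 9.47 sin 29.9° = 4.721 m/s.
Set y = v_y0 t − ½ g t² = 0.807: 4.900 t² − 4.721 t + 0.807 = 0.
t = [4.721 ± √(22.29 − 15.82)] / 9.8 = (4.721 ± 2.544) / 9.8, giving t = 0.222 s or t = 0.741 s.
The ball is on the way up at the first time, so t = 0.222 s.

0.222 s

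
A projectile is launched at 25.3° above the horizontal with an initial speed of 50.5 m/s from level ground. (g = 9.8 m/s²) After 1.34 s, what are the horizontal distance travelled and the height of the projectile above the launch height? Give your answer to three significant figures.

v_x = 50.5 cos 25.3° = 45.66 m/s; v_y0 = 50.5 sin 25.3° = 21.58 m/s.
x = v_x t = 45.66 × 1.34 = 61.2 m.
y = v_y0 t − ½ g t² = 21.58×1.34 − 4.900×1.34² = 20.1 m.

x = 61.2 m, y = 20.1 m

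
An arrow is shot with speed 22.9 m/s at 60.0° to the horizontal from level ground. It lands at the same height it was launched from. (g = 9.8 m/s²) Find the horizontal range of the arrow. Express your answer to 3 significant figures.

46.3 m

For level ground, R = v₀² sin(2θ) / g.
sin(2 × 60.0°) = sin 120.0° = 0.8660.
R = (22.9)² × 0.8660 / 9.8 = 46.3 m.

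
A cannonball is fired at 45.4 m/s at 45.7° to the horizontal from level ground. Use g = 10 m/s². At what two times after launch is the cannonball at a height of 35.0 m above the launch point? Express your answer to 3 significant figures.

1.36 s and 5.14 s

v_y0 = 45.4 sin 45.7° = 32.49 m/s.
Set y = v_y0 t − ½ g t² = 35.0: 5.000 t² − 32.49 t + 35.0 = 0.
t = [32.49 ± √(1056 − 700.0)] / 10 = (32.49 ± 18.87) / 10, giving t = 1.36 s or t = 5.14 s.
So the cannonball is at 35.0 m at t = 1.36 s (rising) and t = 5.14 s (falling).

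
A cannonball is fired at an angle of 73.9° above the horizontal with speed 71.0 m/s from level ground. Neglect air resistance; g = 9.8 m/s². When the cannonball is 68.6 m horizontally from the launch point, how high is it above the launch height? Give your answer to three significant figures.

v_x = 71.0 cos 73.9° = 19.69 m/s, v_y0 = 71.0 sin 73.9° = 68.22 m/s.
Time to reach x = 68.6 m: t = x / v_x = 68.6 / 19.69 = 3.484 s.
y = v_y0 t − ½ g t² = 68.22×3.484 − 4.900×3.484² = 178 m.

178 m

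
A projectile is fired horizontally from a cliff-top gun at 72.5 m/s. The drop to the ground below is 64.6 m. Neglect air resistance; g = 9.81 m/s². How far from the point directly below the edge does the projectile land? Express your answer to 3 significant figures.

263 m

Initial vertical velocity is zero, so the fall time comes from h = ½ g t²: t = √(2 × 64.6 / 9.81) = 3.629 s.
Horizontal motion is uniform at 72.5 m/s, so x = 72.5 × 3.629 = 263 m.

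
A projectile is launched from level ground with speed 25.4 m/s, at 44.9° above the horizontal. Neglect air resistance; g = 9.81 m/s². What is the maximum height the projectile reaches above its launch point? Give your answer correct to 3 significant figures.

16.4 m

Vertical component of launch velocity: v_y = 25.4 sin 44.9° = 17.93 m/s.
At the highest point the vertical velocity is zero, so v_y² = 2 g h_max.
h_max = (17.93)² / (2 × 9.81) = 321.5 / 19.62 = 16.4 m.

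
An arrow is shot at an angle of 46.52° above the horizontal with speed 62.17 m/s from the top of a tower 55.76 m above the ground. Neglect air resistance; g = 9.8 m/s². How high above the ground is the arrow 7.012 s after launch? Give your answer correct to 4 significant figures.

131.2 m

v_y0 = 62.17 sin 46.52° = 45.111 m/s.
y(t) = 55.76 + v_y0 t − ½ g t² = 55.76 + 45.111×7.012 − ½×9.8×7.012² = 131.2 m.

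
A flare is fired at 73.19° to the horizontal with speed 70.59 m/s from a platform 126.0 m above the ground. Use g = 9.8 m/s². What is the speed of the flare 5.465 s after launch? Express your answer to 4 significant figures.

v_x = 70.59 cos 73.19° = 20.415 m/s (constant).
v_y(t) = 70.59 sin 73.19° − g t = 67.574 − 9.8 × 5.465 = 14.017 m/s.
Speed = √(v_x² + v_y²) = √(416.77 + 196.48) = 24.76 m/s.

24.76 m/s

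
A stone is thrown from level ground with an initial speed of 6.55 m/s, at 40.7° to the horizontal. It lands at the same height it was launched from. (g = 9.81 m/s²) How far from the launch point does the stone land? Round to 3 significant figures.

For level ground, R = v₀² sin(2θ) / g.
sin(2 × 40.7°) = sin 81.40° = 0.9888.
R = (6.55)² × 0.9888 / 9.81 = 4.32 m.

4.32 m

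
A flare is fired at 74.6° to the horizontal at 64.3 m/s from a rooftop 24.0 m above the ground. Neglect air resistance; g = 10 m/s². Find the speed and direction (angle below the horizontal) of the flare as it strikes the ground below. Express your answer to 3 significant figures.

67.9 m/s at 75.4° below the horizontal

v_x = 64.3 cos 74.6° = 17.08 m/s (constant).
|v_y| at impact = √((61.99)² + 2×10×24.0) = 65.75 m/s.
Speed = √(17.08² + 65.75²) = 67.9 m/s; angle = arctan(65.75/17.08) = 75.4° below horizontal.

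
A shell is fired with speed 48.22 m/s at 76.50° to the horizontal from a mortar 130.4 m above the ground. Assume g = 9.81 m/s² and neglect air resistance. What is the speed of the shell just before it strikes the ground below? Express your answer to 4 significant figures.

v_x = 48.22 cos 76.50° = 11.257 m/s is unchanged throughout.
For the vertical component, v_y² = v_y0² + 2 g h = (46.888)² + 2×9.81×130.4 = 4756.9, so |v_y| = 68.970 m/s.
Impact speed = √(v_x² + v_y²) = √(126.72 + 4756.9) = 69.88 m/s.

69.88 m/s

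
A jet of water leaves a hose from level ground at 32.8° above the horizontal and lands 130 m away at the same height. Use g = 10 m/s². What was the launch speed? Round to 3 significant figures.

37.8 m/s

On level ground, R = v₀² sin(2θ) / g, so v₀ = √(R g / sin 2θ).
sin(2 × 32.8°) = 0.9107.
v₀ = √(130 × 10 / 0.9107) = √1427 = 37.8 m/s.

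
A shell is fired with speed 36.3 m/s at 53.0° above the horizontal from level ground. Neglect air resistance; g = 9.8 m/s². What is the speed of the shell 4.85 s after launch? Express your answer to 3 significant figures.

v_x = 36.3 cos 53.0° = 21.85 m/s (constant).
v_y(t) = 36.3 sin 53.0° − g t = 28.99 − 9.8 × 4.85 = -18.54 m/s.
Speed = √(v_x² + v_y²) = √(477.4 + 343.7) = 28.7 m/s.

28.7 m/s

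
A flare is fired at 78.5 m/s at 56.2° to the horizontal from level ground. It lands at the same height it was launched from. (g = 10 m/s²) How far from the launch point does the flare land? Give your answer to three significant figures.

570 m

For level ground, R = v₀² sin(2θ) / g.
sin(2 × 56.2°) = sin 112.4° = 0.9245.
R = (78.5)² × 0.9245 / 10 = 570 m.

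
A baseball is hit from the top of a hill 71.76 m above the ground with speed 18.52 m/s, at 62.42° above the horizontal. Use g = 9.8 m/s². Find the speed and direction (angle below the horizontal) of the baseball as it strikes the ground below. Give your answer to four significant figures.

v_x = 18.52 cos 62.42° = 8.5745 m/s (constant).
|v_y| at impact = √((16.415)² + 2×9.8×71.76) = 40.938 m/s.
Speed = √(8.5745² + 40.938²) = 41.83 m/s; angle = arctan(40.938/8.5745) = 78.17° below horizontal.

41.83 m/s at 78.17° below the horizontal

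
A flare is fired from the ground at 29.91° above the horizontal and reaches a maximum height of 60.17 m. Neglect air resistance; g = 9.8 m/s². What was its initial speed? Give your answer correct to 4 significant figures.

At maximum height v_y = 0, so (v₀ sin θ)² = 2 g H.
v₀ sin 29.91° = √(2 × 9.8 × 60.17) = 34.341 m/s.
v₀ = 34.341 / sin 29.91° = 34.341 / 0.4986 = 68.87 m/s.

68.87 m/s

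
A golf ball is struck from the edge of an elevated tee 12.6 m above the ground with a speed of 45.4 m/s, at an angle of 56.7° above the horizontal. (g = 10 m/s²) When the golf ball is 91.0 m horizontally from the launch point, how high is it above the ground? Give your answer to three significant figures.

v_x = 45.4 cos 56.7° = 24.93 m/s, v_y0 = 45.4 sin 56.7° = 37.95 m/s.
Time to reach x = 91.0 m: t = x / v_x = 91.0 / 24.93 = 3.650 s.
y = 12.6 + v_y0 t − ½ g t² = 12.6 + 37.95×3.650 − 5.000×3.650² = 84.5 m.

84.5 m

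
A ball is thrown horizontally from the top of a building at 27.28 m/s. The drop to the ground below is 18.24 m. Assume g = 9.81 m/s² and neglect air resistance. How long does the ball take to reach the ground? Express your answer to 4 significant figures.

1.928 s

The horizontal speed doesn't affect the fall. With v_y0 = 0, h = ½ g t².
t = √(2 × 18.24 / 9.81) = √3.7187 = 1.928 s.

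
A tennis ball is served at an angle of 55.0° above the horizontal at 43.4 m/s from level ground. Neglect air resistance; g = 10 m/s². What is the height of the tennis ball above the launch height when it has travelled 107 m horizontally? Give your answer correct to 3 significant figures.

v_x = 43.4 cos 55.0° = 24.89 m/s, v_y0 = 43.4 sin 55.0° = 35.55 m/s.
Time to reach x = 107 m: t = x / v_x = 107 / 24.89 = 4.299 s.
y = v_y0 t − ½ g t² = 35.55×4.299 − 5.000×4.299² = 60.4 m.

60.4 m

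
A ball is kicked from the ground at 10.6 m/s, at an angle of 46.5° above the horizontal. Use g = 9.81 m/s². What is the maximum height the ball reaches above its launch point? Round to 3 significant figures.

Vertical component of launch velocity: v_y = 10.6 sin 46.5° = 7.689 m/s.
At the highest point the vertical velocity is zero, so v_y² = 2 g h_max.
h_max = (7.689)² / (2 × 9.81) = 59.12 / 19.62 = 3.01 m.

3.01 m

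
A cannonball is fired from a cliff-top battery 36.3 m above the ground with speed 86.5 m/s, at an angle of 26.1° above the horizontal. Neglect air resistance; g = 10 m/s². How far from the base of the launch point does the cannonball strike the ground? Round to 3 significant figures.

Components: v_x = 86.5 cos 26.1° = 77.68 m/s, v_y = 86.5 sin 26.1° = 38.05 m/s.
Vertical: 0 = 36.3 + 38.05 t − ½(10) t² ⇒ 5.000 t² − 38.05 t − 36.3 = 0.
t = [38.05 + √(1448 + 726.0)] / 10.00 = 8.468 s.
Horizontal: R = v_x · t = 77.68 × 8.468 = 658 m.

658 m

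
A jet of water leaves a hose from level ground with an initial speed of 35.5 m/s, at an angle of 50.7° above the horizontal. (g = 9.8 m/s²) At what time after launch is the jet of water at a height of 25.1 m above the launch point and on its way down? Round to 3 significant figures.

4.46 s

v_y0 = 35.5 sin 50.7° = 27.47 m/s.
Set y = v_y0 t − ½ g t² = 25.1: 4.900 t² − 27.47 t + 25.1 = 0.
t = [27.47 ± √(754.6 − 492.0)] / 9.8 = (27.47 ± 16.20) / 9.8, giving t = 1.15 s or t = 4.46 s.
On the way down corresponds to the larger root: t = 4.46 s.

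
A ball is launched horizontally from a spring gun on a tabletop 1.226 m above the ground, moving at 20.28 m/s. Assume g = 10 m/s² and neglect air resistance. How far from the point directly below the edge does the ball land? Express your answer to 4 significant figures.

Initial vertical velocity is zero, so the fall time comes from h = ½ g t²: t = √(2 × 1.226 / 10) = 0.49518 s.
Horizontal motion is uniform at 20.28 m/s, so x = 20.28 × 0.49518 = 10.04 m.

10.04 m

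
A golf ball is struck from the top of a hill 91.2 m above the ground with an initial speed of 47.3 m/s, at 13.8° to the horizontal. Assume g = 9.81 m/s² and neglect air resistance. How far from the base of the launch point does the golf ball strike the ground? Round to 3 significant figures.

258 m

Components: v_x = 47.3 cos 13.8° = 45.93 m/s, v_y = 47.3 sin 13.8° = 11.28 m/s.
Vertical: 0 = 91.2 + 11.28 t − ½(9.81) t² ⇒ 4.905 t² − 11.28 t − 91.2 = 0.
t = [11.28 + √(127.2 + 1789)] / 9.810 = 5.612 s.
Horizontal: R = v_x · t = 45.93 × 5.612 = 258 m.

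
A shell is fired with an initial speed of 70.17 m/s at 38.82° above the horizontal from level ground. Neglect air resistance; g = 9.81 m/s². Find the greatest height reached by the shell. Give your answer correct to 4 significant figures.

98.62 m

Vertical component of launch velocity: v_y = 70.17 sin 38.82° = 43.988 m/s.
At the highest point the vertical velocity is zero, so v_y² = 2 g h_max.
h_max = (43.988)² / (2 × 9.81) = 1934.9 / 19.62 = 98.62 m.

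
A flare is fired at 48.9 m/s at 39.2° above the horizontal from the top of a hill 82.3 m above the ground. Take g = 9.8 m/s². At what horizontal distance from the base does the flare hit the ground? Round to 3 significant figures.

315 m

Components: v_x = 48.9 cos 39.2° = 37.89 m/s, v_y = 48.9 sin 39.2° = 30.91 m/s.
Vertical: 0 = 82.3 + 30.91 t − ½(9.8) t² ⇒ 4.900 t² − 30.91 t − 82.3 = 0.
t = [30.91 + √(955.4 + 1613)] / 9.800 = 8.325 s.
Horizontal: R = v_x · t = 37.89 × 8.325 = 315 m.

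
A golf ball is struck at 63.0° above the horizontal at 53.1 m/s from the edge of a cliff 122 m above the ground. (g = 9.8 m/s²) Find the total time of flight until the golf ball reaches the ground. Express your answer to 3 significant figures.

11.8 s

Vertical component: v_y = 53.1 sin 63.0° = 47.31 m/s.
Taking up as positive with launch at y = 122 m, landing at y = 0: 0 = 122 + 47.31 t − ½(9.8) t².
Solving 4.900 t² − 47.31 t − 122 = 0 gives t = [47.31 + √(47.31² + 4·4.900·122)] / 9.800 = 11.8 s.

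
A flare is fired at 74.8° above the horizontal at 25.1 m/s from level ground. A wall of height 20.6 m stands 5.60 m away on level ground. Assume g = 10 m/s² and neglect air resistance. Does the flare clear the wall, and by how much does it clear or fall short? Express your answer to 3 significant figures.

v_x = 25.1 cos 74.8° = 6.581 m/s; v_y0 = 25.1 sin 74.8° = 24.22 m/s.
Time to reach the wall: t = 5.60 / 6.581 = 0.8509 s.
Height at that point: y = 24.22×0.8509 − 5.000×0.8509² = 16.99 m.
That is 20.6 − 16.99 = 3.61 m below the top of the wall, so the flare does not clear it.

No — it falls 3.61 m short of clearing the wall.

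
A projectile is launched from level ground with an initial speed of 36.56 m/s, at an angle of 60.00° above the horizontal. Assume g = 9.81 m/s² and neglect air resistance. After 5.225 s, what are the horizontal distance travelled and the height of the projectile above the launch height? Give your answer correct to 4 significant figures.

x = 95.51 m, y = 31.52 m

v_x = 36.56 cos 60.00° = 18.280 m/s; v_y0 = 36.56 sin 60.00° = 31.662 m/s.
x = v_x t = 18.280 × 5.225 = 95.51 m.
y = v_y0 t − ½ g t² = 31.662×5.225 − 4.905×5.225² = 31.52 m.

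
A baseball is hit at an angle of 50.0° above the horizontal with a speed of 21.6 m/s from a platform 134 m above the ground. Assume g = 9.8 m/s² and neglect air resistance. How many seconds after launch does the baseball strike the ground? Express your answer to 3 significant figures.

7.18 s

Vertical component: v_y = 21.6 sin 50.0° = 16.55 m/s.
Taking up as positive with launch at y = 134 m, landing at y = 0: 0 = 134 + 16.55 t − ½(9.8) t².
Solving 4.900 t² − 16.55 t − 134 = 0 gives t = [16.55 + √(16.55² + 4·4.900·134)] / 9.800 = 7.18 s.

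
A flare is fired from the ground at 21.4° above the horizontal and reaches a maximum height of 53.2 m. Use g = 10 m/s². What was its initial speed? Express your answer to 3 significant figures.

89.4 m/s

At maximum height v_y = 0, so (v₀ sin θ)² = 2 g H.
v₀ sin 21.4° = √(2 × 10 × 53.2) = 32.62 m/s.
v₀ = 32.62 / sin 21.4° = 32.62 / 0.3649 = 89.4 m/s.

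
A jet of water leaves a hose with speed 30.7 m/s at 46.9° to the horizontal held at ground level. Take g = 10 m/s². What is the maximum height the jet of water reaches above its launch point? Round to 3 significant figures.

25.1 m

Vertical component of launch velocity: v_y = 30.7 sin 46.9° = 22.42 m/s.
At the highest point the vertical velocity is zero, so v_y² = 2 g h_max.
h_max = (22.42)² / (2 × 10) = 502.7 / 20.00 = 25.1 m.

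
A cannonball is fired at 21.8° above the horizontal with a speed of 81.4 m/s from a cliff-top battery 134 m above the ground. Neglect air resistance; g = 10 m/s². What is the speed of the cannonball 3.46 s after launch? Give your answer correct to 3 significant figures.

75.7 m/s

v_x = 81.4 cos 21.8° = 75.58 m/s (constant).
v_y(t) = 81.4 sin 21.8° − g t = 30.23 − 10 × 3.46 = -4.370 m/s.
Speed = √(v_x² + v_y²) = √(5712 + 19.10) = 75.7 m/s.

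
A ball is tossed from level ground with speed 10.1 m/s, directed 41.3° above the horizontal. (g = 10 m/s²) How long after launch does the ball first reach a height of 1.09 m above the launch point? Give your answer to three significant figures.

v_y0 = 10.1 sin 41.3° = 6.666 m/s.
Set y = v_y0 t − ½ g t² = 1.09: 5.000 t² − 6.666 t + 1.09 = 0.
t = [6.666 ± √(44.44 − 21.80)] / 10 = (6.666 ± 4.758) / 10, giving t = 0.191 s or t = 1.14 s.
The ball is on the way up at the first time, so t = 0.191 s.

0.191 s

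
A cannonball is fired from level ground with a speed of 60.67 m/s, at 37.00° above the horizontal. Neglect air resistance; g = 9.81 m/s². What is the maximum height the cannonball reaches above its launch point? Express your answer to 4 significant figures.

67.95 m

Vertical component of launch velocity: v_y = 60.67 sin 37.00° = 36.512 m/s.
At the highest point the vertical velocity is zero, so v_y² = 2 g h_max.
h_max = (36.512)² / (2 × 9.81) = 1333.1 / 19.62 = 67.95 m.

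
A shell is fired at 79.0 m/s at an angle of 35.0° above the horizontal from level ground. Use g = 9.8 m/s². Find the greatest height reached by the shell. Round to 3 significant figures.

Vertical component of launch velocity: v_y = 79.0 sin 35.0° = 45.31 m/s.
At the highest point the vertical velocity is zero, so v_y² = 2 g h_max.
h_max = (45.31)² / (2 × 9.8) = 2053 / 19.60 = 105 m.

105 m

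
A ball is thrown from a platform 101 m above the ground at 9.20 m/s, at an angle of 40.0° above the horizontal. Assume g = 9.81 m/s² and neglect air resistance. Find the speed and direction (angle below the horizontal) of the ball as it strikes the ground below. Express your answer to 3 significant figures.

v_x = 9.20 cos 40.0° = 7.048 m/s (constant).
|v_y| at impact = √((5.914)² + 2×9.81×101) = 44.91 m/s.
Speed = √(7.048² + 44.91²) = 45.5 m/s; angle = arctan(44.91/7.048) = 81.1° below horizontal.

45.5 m/s at 81.1° below the horizontal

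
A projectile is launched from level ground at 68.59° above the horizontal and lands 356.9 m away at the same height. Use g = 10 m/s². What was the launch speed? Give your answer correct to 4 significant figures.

72.46 m/s

On level ground, R = v₀² sin(2θ) / g, so v₀ = √(R g / sin 2θ).
sin(2 × 68.59°) = 0.6797.
v₀ = √(356.9 × 10 / 0.6797) = √5250.8 = 72.46 m/s.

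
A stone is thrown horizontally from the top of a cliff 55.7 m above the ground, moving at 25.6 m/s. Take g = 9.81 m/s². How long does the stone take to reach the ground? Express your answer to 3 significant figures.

The horizontal speed doesn't affect the fall. With v_y0 = 0, h = ½ g t².
t = √(2 × 55.7 / 9.81) = √11.36 = 3.37 s.

3.37 s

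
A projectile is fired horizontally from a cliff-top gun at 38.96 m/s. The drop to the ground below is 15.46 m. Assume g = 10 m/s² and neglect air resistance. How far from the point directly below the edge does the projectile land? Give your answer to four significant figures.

68.51 m

Initial vertical velocity is zero, so the fall time comes from h = ½ g t²: t = √(2 × 15.46 / 10) = 1.7584 s.
Horizontal motion is uniform at 38.96 m/s, so x = 38.96 × 1.7584 = 68.51 m.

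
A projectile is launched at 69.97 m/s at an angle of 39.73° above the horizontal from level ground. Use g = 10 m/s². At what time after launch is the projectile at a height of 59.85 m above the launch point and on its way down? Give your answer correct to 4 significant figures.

7.306 s

v_y0 = 69.97 sin 39.73° = 44.723 m/s.
Set y = v_y0 t − ½ g t² = 59.85: 5.000 t² − 44.723 t + 59.85 = 0.
t = [44.723 ± √(2000.1 − 1197.0)] / 10 = (44.723 ± 28.339) / 10, giving t = 1.638 s or t = 7.306 s.
On the way down corresponds to the larger root: t = 7.306 s.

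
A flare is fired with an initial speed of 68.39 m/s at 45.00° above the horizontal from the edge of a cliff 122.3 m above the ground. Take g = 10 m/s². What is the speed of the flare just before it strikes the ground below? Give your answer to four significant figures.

v_x = 68.39 cos 45.00° = 48.359 m/s is unchanged throughout.
For the vertical component, v_y² = v_y0² + 2 g h = (48.359)² + 2×10×122.3 = 4784.6, so |v_y| = 69.171 m/s.
Impact speed = √(v_x² + v_y²) = √(2338.6 + 4784.6) = 84.40 m/s.

84.40 m/s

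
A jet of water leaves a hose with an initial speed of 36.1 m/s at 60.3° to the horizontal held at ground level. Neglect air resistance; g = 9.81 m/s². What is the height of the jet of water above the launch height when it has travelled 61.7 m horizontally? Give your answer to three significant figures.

49.8 m

v_x = 36.1 cos 60.3° = 17.89 m/s, v_y0 = 36.1 sin 60.3° = 31.36 m/s.
Time to reach x = 61.7 m: t = x / v_x = 61.7 / 17.89 = 3.449 s.
y = v_y0 t − ½ g t² = 31.36×3.449 − 4.905×3.449² = 49.8 m.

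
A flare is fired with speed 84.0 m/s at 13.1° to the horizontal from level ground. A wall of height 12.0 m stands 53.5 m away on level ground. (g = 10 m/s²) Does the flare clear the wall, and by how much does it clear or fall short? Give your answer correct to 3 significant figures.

No — it falls 1.69 m short of clearing the wall.

v_x = 84.0 cos 13.1° = 81.81 m/s; v_y0 = 84.0 sin 13.1° = 19.04 m/s.
Time to reach the wall: t = 53.5 / 81.81 = 0.6540 s.
Height at that point: y = 19.04×0.6540 − 5.000×0.6540² = 10.31 m.
That is 12.0 − 10.31 = 1.69 m below the top of the wall, so the flare does not clear it.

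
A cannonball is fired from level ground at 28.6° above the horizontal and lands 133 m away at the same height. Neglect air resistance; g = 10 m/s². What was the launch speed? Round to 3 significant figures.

On level ground, R = v₀² sin(2θ) / g, so v₀ = √(R g / sin 2θ).
sin(2 × 28.6°) = 0.8406.
v₀ = √(133 × 10 / 0.8406) = √1582 = 39.8 m/s.

39.8 m/s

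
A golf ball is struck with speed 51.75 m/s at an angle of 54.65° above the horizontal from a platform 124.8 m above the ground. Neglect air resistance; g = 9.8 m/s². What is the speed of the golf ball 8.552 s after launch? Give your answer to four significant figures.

51.25 m/s

v_x = 51.75 cos 54.65° = 29.941 m/s (constant).
v_y(t) = 51.75 sin 54.65° − g t = 42.209 − 9.8 × 8.552 = -41.601 m/s.
Speed = √(v_x² + v_y²) = √(896.46 + 1730.6) = 51.25 m/s.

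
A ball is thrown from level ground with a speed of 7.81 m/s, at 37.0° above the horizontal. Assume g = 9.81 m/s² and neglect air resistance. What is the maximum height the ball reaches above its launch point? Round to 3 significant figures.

Vertical component of launch velocity: v_y = 7.81 sin 37.0° = 4.700 m/s.
At the highest point the vertical velocity is zero, so v_y² = 2 g h_max.
h_max = (4.700)² / (2 × 9.81) = 22.09 / 19.62 = 1.13 m.

1.13 m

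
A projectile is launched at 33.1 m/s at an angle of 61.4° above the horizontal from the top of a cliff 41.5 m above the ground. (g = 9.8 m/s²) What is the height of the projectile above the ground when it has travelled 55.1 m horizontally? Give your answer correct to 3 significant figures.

v_x = 33.1 cos 61.4° = 15.84 m/s, v_y0 = 33.1 sin 61.4° = 29.06 m/s.
Time to reach x = 55.1 m: t = x / v_x = 55.1 / 15.84 = 3.479 s.
y = 41.5 + v_y0 t − ½ g t² = 41.5 + 29.06×3.479 − 4.900×3.479² = 83.3 m.

83.3 m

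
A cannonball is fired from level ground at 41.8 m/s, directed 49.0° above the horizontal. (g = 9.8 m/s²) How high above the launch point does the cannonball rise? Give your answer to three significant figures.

Vertical component of launch velocity: v_y = 41.8 sin 49.0° = 31.55 m/s.
At the highest point the vertical velocity is zero, so v_y² = 2 g h_max.
h_max = (31.55)² / (2 × 9.8) = 995.4 / 19.60 = 50.8 m.

50.8 m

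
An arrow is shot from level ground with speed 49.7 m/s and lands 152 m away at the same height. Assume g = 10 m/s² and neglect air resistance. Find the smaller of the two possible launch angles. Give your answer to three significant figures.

Level-ground range: R = v₀² sin(2θ)/g ⇒ sin 2θ = R g / v₀² = 152×10/49.7² = 0.6154.
2θ = arcsin(0.6154) = 37.98° or 180° − 37.98° = 142.02°.
So θ = 19.0° or θ = 71.0°.

19.0°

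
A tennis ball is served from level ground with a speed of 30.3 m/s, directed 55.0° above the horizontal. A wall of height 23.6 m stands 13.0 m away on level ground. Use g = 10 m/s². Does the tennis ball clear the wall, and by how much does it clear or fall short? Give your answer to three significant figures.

No — it falls 7.83 m short of clearing the wall.

v_x = 30.3 cos 55.0° = 17.38 m/s; v_y0 = 30.3 sin 55.0° = 24.82 m/s.
Time to reach the wall: t = 13.0 / 17.38 = 0.7480 s.
Height at that point: y = 24.82×0.7480 − 5.000×0.7480² = 15.77 m.
That is 23.6 − 15.77 = 7.83 m below the top of the wall, so the tennis ball does not clear it.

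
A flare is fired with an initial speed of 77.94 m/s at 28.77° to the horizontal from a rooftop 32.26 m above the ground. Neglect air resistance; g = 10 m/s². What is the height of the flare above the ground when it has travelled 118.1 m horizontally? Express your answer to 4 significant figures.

82.16 m

v_x = 77.94 cos 28.77° = 68.319 m/s, v_y0 = 77.94 sin 28.77° = 37.512 m/s.
Time to reach x = 118.1 m: t = x / v_x = 118.1 / 68.319 = 1.7287 s.
y = 32.26 + v_y0 t − ½ g t² = 32.26 + 37.512×1.7287 − 5.000×1.7287² = 82.16 m.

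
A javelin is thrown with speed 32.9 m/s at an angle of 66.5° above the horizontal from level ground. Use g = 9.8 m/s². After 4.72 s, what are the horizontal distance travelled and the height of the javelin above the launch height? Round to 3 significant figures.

x = 61.9 m, y = 33.2 m

v_x = 32.9 cos 66.5° = 13.12 m/s; v_y0 = 32.9 sin 66.5° = 30.17 m/s.
x = v_x t = 13.12 × 4.72 = 61.9 m.
y = v_y0 t − ½ g t² = 30.17×4.72 − 4.900×4.72² = 33.2 m.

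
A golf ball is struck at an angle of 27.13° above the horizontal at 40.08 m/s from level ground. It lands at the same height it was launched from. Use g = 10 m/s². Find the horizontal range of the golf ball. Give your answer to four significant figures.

For level ground, R = v₀² sin(2θ) / g.
sin(2 × 27.13°) = sin 54.260° = 0.8117.
R = (40.08)² × 0.8117 / 10 = 130.4 m.

130.4 m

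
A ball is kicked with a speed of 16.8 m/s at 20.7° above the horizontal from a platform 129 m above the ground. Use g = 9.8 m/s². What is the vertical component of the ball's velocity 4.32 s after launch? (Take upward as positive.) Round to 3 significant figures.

Initial vertical component: v_y0 = 16.8 sin 20.7° = 5.938 m/s.
v_y(t) = v_y0 − g t = 5.938 − 9.8 × 4.32 = -36.4 m/s.

-36.4 m/s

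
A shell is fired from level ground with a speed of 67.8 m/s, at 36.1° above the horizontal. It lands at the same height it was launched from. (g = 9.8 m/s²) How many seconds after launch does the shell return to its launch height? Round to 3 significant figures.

Vertical component: v_y = 67.8 sin 36.1° = 39.95 m/s.
For a projectile landing at launch height, time of flight is t = 2 v_y / g = 2 × 39.95 / 9.8 = 8.15 s.

8.15 s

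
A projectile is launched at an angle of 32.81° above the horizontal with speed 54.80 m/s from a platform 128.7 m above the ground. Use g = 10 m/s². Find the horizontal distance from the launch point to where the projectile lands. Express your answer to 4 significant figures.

407.5 m

Components: v_x = 54.80 cos 32.81° = 46.058 m/s, v_y = 54.80 sin 32.81° = 29.694 m/s.
Vertical: 0 = 128.7 + 29.694 t − ½(10) t² ⇒ 5.000 t² − 29.694 t − 128.7 = 0.
t = [29.694 + √(881.73 + 2574.0)] / 10.00 = 8.8479 s.
Horizontal: R = v_x · t = 46.058 × 8.8479 = 407.5 m.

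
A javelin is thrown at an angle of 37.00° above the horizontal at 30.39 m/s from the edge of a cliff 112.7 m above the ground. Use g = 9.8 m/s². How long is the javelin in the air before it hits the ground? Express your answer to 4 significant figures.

7.012 s

Vertical component: v_y = 30.39 sin 37.00° = 18.289 m/s.
Taking up as positive with launch at y = 112.7 m, landing at y = 0: 0 = 112.7 + 18.289 t − ½(9.8) t².
Solving 4.900 t² − 18.289 t − 112.7 = 0 gives t = [18.289 + √(18.289² + 4·4.900·112.7)] / 9.800 = 7.012 s.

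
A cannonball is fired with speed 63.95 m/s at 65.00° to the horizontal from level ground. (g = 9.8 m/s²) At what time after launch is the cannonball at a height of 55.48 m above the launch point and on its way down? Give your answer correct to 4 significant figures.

10.78 s

v_y0 = 63.95 sin 65.00° = 57.958 m/s.
Set y = v_y0 t − ½ g t² = 55.48: 4.900 t² − 57.958 t + 55.48 = 0.
t = [57.958 ± √(3359.1 − 1087.4)] / 9.8 = (57.958 ± 47.662) / 9.8, giving t = 1.051 s or t = 10.78 s.
On the way down corresponds to the larger root: t = 10.78 s.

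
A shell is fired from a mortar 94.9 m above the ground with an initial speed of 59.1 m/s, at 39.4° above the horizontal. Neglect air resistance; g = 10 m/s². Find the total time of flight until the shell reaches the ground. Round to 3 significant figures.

Vertical component: v_y = 59.1 sin 39.4° = 37.51 m/s.
Taking up as positive with launch at y = 94.9 m, landing at y = 0: 0 = 94.9 + 37.51 t − ½(10) t².
Solving 5.000 t² − 37.51 t − 94.9 = 0 gives t = [37.51 + √(37.51² + 4·5.000·94.9)] / 10.00 = 9.50 s.

9.50 s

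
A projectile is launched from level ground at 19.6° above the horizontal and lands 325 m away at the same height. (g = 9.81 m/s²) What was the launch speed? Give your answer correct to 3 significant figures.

71.0 m/s

On level ground, R = v₀² sin(2θ) / g, so v₀ = √(R g / sin 2θ).
sin(2 × 19.6°) = 0.6320.
v₀ = √(325 × 9.81 / 0.6320) = √5045 = 71.0 m/s.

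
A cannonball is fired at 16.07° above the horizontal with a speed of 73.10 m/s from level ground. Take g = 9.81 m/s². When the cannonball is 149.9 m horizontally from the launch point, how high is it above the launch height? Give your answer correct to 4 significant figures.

v_x = 73.10 cos 16.07° = 70.244 m/s, v_y0 = 73.10 sin 16.07° = 20.235 m/s.
Time to reach x = 149.9 m: t = x / v_x = 149.9 / 70.244 = 2.1340 s.
y = v_y0 t − ½ g t² = 20.235×2.1340 − 4.905×2.1340² = 20.84 m.

20.84 m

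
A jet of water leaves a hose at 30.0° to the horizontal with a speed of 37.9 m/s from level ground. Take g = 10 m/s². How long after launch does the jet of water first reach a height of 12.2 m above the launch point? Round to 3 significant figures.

0.822 s

v_y0 = 37.9 sin 30.0° = 18.95 m/s.
Set y = v_y0 t − ½ g t² = 12.2: 5.000 t² − 18.95 t + 12.2 = 0.
t = [18.95 ± √(359.1 − 244.0)] / 10 = (18.95 ± 10.73) / 10, giving t = 0.822 s or t = 2.97 s.
The jet of water is on the way up at the first time, so t = 0.822 s.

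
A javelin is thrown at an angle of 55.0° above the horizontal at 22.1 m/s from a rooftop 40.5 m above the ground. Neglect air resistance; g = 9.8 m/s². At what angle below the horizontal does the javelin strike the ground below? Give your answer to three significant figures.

69.3°

v_x = 22.1 cos 55.0° = 12.68 m/s.
At impact |v_y| = √(v_y0² + 2 g h) = √(18.10² + 2×9.8×40.5) = 33.49 m/s.
Angle below horizontal = arctan(|v_y| / v_x) = arctan(33.49 / 12.68) = 69.3°.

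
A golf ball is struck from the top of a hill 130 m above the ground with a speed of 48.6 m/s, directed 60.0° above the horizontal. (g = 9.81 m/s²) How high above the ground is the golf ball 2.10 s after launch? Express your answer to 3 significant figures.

197 m

v_y0 = 48.6 sin 60.0° = 42.09 m/s.
y(t) = 130 + v_y0 t − ½ g t² = 130 + 42.09×2.10 − ½×9.81×2.10² = 197 m.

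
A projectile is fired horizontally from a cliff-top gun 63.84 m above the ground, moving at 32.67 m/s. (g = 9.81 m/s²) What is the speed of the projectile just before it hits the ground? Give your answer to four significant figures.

Fall time: t = √(2 × 63.84 / 9.81) = 3.6077 s.
At impact: v_x = 32.67 m/s (unchanged), v_y = g t = 9.81 × 3.6077 = 35.392 m/s.
Speed = √(v_x² + v_y²) = √(1067.3 + 1252.6) = 48.17 m/s.

48.17 m/s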